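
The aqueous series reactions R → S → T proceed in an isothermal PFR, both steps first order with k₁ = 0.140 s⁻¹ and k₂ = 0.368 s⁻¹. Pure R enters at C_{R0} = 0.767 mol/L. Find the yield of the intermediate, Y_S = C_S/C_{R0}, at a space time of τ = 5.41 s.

The intermediate concentration in a first-order A→B→C sequence is C_S = k₁C_{R0}(e^(−k₁τ) − e^(−k₂τ))/(k₂−k₁).
e^(−k₁τ) = e^(−0.140×5.41) = e^(−0.7574) = 0.4689; e^(−k₂τ) = e^(−1.991) = 0.1366.
C_S = 0.140×0.767/(0.368−0.140) × (0.4689−0.1366) = 0.4710×0.3323 = 0.1565 mol/L.
Y_S = C_S/C_{R0} = 0.1565/0.767 = 0.204.

0.204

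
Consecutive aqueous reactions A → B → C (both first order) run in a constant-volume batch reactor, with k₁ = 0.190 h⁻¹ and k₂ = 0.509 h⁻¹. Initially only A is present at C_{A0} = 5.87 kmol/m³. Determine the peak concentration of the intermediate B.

1.22 kmol/m³

At the optimum, C_{B,max}/C_{A0} = (k₁/k₂)^[k₂/(k₂−k₁)].
= (0.190/0.509)^(0.509/(0.509−0.190)) = (0.3733)^(1.596) = 0.2076.
C_{B,max} = 0.2076×5.87 = 1.22 kmol/m³.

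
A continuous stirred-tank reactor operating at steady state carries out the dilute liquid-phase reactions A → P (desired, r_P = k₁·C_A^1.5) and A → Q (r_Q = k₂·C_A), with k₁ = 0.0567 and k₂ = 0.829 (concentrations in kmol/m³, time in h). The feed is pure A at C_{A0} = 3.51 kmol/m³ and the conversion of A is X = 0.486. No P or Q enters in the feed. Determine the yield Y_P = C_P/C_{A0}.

Exit C_A = C_{A0}(1−X) = 3.51×0.514 = 1.804 kmol/m³.
Rates in a CSTR are evaluated at the outlet concentration: r_P = 0.0567×1.804^1.5 = 0.1374, r_Q = 0.829×1.804 = 1.496.
Fraction of consumed A going to P: r_P/(r_P+r_Q) = 0.08414.
C_P = 0.08414·C_{A0}·X = 0.08414×3.51×0.486 = 0.144 kmol/m³; Y_P = C_P/C_{A0} = 0.0409.

0.0409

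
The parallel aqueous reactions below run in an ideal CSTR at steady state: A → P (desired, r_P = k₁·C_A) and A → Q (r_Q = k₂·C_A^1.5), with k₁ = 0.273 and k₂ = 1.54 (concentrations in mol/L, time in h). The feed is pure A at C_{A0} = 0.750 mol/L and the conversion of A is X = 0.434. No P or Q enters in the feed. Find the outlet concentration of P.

0.0696 mol/L

Exit C_A = C_{A0}(1−X) = 0.750×0.566 = 0.4245 mol/L.
In a CSTR the entire volume is at exit conditions, so r_P = 0.273×0.4245 = 0.1159 and r_Q = 1.54×0.4245^1.5 = 0.4259.
Fraction of consumed A going to P: r_P/(r_P+r_Q) = 0.2139.
C_P = 0.2139·C_{A0}·X = 0.2139×0.750×0.434 = 0.0696 mol/L.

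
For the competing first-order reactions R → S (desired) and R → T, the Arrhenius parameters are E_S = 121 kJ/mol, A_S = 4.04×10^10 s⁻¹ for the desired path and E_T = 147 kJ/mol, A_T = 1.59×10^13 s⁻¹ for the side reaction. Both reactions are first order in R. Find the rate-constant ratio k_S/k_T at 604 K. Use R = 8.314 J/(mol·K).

0.450

Since both paths have the same order in R, the concentration cancels and S_{S/T} = k_S/k_T = (A_S/A_T)·exp[(E_T−E_S)/(RT)].
(E_T−E_S)/(RT) = (147−121)×10³/(8.314×604) = 26000/5022 = 5.178.
k_S/k_T = (4.04×10^10/1.59×10^13)·exp(5.178) = 0.002541 × 177.3 = 0.450.
Since E_S < E_T, lowering the temperature improves selectivity toward S.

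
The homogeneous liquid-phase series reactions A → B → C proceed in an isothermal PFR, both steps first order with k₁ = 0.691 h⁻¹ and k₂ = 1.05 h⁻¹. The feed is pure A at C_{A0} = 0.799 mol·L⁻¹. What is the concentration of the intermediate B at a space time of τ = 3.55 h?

0.0953 mol·L⁻¹

The intermediate concentration in a first-order A→B→C sequence is C_B = k₁C_{A0}(e^(−k₁τ) − e^(−k₂τ))/(k₂−k₁).
e^(−k₁τ) = e^(−0.691×3.55) = e^(−2.453) = 0.08603; e^(−k₂τ) = e^(−3.728) = 0.02405.
C_B = 0.691×0.799/(1.05−0.691) × (0.08603−0.02405) = 1.538×0.06198 = 0.09532 mol·L⁻¹.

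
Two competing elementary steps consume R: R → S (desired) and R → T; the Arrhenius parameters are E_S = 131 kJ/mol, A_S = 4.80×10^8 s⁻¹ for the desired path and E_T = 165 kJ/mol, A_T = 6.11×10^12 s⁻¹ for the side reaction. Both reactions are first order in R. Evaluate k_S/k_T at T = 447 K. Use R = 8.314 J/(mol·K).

Since both paths have the same order in R, the concentration cancels and S_{S/T} = k_S/k_T = (A_S/A_T)·exp[(E_T−E_S)/(RT)].
(E_T−E_S)/(RT) = (165−131)×10³/(8.314×447) = 34000/3716 = 9.149.
k_S/k_T = (4.80×10^8/6.11×10^12)·exp(9.149) = 7.856×10^-5 × 9403 = 0.739.
Since E_S < E_T, lowering the temperature improves selectivity toward S.

0.739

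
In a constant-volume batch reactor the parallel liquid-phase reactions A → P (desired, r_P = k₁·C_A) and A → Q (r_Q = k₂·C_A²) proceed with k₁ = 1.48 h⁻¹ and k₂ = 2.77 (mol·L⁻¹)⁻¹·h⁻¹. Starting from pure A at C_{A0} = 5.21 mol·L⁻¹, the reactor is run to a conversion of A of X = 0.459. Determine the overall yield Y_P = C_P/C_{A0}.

0.0552

C_A = C_{A0}(1−X) = 2.819 mol·L⁻¹.
Along a PFR/batch, dC_P/dC_A = −r_P/(r_P+r_Q) = −k₁/(k₁+k₂·C_A).
Integrating from C_{A0} to C_A: C_P = (1.48/2.77)·ln[(1.48+2.77·5.21)/(1.48+2.77·2.82)] = 0.5343·ln(15.91/9.288) = 0.2877 mol·L⁻¹.
Y_P = C_P/C_{A0} = 0.2877/5.21 = 0.0552.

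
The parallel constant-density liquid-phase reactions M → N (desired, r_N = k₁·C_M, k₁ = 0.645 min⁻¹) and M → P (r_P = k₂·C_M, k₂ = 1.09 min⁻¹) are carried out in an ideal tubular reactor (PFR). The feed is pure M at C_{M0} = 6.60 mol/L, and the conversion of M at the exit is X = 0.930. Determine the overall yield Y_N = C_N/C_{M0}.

C_M = C_{M0}(1−X) = 0.4620 mol/L.
Both paths are first order in M, so the instantaneous fraction to N is constant: dC_N/d(−C_M) = k₁/(k₁+k₂) = 0.3718.
C_N = 0.3718·(C_{M0}−C_M) = 0.3718×6.138 = 2.28 mol/L.
Y_N = C_N/C_{M0} = 2.282/6.60 = 0.346.

0.346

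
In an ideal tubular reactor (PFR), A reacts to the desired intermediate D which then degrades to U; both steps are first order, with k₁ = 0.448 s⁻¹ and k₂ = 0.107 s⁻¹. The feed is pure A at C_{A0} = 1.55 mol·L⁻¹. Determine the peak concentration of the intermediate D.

0.989 mol·L⁻¹

For a first-order series the maximum intermediate yield is C_{D,max}/C_{A0} = (k₁/k₂)^[k₂/(k₂−k₁)].
= (0.448/0.107)^(0.107/(0.107−0.448)) = (4.187)^(-0.3138) = 0.6381.
C_{D,max} = 0.6381×1.55 = 0.989 mol·L⁻¹.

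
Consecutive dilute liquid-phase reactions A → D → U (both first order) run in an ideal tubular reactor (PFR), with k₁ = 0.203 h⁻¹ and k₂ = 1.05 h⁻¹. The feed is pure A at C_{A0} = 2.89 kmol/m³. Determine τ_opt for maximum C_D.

The intermediate peaks when r₁ = r₂, i.e. k₁e^(−k₁τ) = k₂e^(−k₂τ), giving τ_opt = ln(k₂/k₁)/(k₂−k₁).
= ln(1.05/0.203)/(1.05−0.203) = ln(5.172)/0.8470 = 1.643/0.8470 = 1.94 h.

1.94 h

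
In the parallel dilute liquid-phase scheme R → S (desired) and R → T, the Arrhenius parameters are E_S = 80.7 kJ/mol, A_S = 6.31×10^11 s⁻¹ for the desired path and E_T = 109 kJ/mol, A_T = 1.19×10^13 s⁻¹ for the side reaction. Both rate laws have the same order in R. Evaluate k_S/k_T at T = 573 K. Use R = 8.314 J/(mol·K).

Since both paths have the same order in R, the concentration cancels and S_{S/T} = k_S/k_T = (A_S/A_T)·exp[(E_T−E_S)/(RT)].
(E_T−E_S)/(RT) = (109−80.7)×10³/(8.314×573) = 28300/4764 = 5.940.
k_S/k_T = (6.31×10^11/1.19×10^13)·exp(5.940) = 0.05303 × 380.1 = 20.2.
Since E_S < E_T, lowering the temperature improves selectivity toward S.

20.2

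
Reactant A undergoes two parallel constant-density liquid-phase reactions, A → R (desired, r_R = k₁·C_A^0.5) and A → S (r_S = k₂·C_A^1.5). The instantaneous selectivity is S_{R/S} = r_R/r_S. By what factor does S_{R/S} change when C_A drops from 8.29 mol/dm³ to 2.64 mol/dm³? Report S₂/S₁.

S_{R/S} = (k₁/k₂)·C_A⁻¹, so S₂/S₁ = (C_{A,2}/C_{A,1})⁻¹.
= 8.29/2.64 = 3.14.
Selectivity toward R rises as C_A falls — low-concentration operation is favoured.

3.14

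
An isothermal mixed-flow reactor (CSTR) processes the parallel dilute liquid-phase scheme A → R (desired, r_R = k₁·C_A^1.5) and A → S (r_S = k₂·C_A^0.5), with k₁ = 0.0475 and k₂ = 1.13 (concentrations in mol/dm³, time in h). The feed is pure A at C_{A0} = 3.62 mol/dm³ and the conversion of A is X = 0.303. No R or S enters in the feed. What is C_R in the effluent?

Exit C_A = C_{A0}(1−X) = 3.62×0.697 = 2.523 mol/dm³.
A CSTR operates uniformly at the exit composition, giving r_R = 0.1904 and r_S = 1.795 (each k·C_A^n at C_A = 2.523).
Fraction of consumed A going to R: r_R/(r_R+r_S) = 0.09589.
C_R = 0.09589·C_{A0}·X = 0.09589×3.62×0.303 = 0.105 mol/dm³.

0.105 mol/dm³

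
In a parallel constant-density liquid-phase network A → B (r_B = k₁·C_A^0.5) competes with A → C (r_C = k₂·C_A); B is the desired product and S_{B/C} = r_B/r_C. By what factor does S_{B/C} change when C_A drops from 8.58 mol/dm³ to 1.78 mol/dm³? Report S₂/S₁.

2.20

S_{B/C} = (k₁/k₂)·C_A^-0.5, so S₂/S₁ = (C_{A,2}/C_{A,1})^-0.5.
= (1.78/8.58)^(-0.5) = (0.2075)^(-0.5) = 2.20.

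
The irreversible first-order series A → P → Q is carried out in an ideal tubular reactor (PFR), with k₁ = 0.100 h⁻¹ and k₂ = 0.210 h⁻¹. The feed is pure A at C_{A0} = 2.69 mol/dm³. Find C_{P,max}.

Evaluating C_P at τ_opt = ln(k₂/k₁)/(k₂−k₁) gives C_{P,max}/C_{A0} = (k₁/k₂)^[k₂/(k₂−k₁)].
= (0.100/0.210)^(0.210/(0.210−0.100)) = (0.4762)^(1.909) = 0.2426.
C_{P,max} = 0.2426×2.69 = 0.653 mol/dm³.

0.653 mol/dm³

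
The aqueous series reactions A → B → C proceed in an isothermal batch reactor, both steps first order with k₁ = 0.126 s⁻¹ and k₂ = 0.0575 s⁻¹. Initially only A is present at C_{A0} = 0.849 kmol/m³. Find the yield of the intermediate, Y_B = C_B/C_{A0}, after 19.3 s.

For first-order series with pure A initially, C_B(t) = k₁C_{A0}/(k₂−k₁)·(e^(−k₁t) − e^(−k₂t)).
e^(−k₁t) = e^(−0.126×19.3) = e^(−2.432) = 0.08788; e^(−k₂t) = e^(−1.110) = 0.3296.
C_B = 0.126×0.849/(0.0575−0.126) × (0.08788−0.3296) = (-1.562)×(-0.2418) = 0.3776 kmol/m³.
Y_B = C_B/C_{A0} = 0.3776/0.849 = 0.445.

0.445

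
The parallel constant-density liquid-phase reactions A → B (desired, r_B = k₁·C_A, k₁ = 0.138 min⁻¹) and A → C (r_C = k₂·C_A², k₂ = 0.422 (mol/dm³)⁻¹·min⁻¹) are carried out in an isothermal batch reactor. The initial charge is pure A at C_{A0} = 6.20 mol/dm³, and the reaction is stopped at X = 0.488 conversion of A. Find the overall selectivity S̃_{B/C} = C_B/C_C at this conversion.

C_A = C_{A0}(1−X) = 3.174 mol/dm³.
Along a PFR/batch, dC_B/dC_A = −r_B/(r_B+r_C) = −k₁/(k₁+k₂·C_A).
Integrating from C_{A0} to C_A: C_B = (0.138/0.422)·ln[(0.138+0.422·6.20)/(0.138+0.422·3.17)] = 0.3270·ln(2.754/1.478) = 0.2037 mol/dm³.
C_C = (C_{A0}−C_A)−C_B = 2.822 mol/dm³; S̃_{B/C} = 0.2037/2.822 = 0.0722.

0.0722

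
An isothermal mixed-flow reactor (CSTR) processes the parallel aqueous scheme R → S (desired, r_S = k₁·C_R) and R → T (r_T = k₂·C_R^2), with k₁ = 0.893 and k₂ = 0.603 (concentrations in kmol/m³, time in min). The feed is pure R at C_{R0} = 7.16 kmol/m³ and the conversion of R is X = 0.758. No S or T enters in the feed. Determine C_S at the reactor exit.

Exit C_R = C_{R0}(1−X) = 7.16×0.242 = 1.733 kmol/m³.
In a CSTR the entire volume is at exit conditions, so r_S = 0.893×1.733 = 1.547 and r_T = 0.603×1.733^2 = 1.810.
Fraction of consumed R going to S: r_S/(r_S+r_T) = 0.4608.
C_S = 0.4608·C_{R0}·X = 0.4608×7.16×0.758 = 2.50 kmol/m³.

2.50 kmol/m³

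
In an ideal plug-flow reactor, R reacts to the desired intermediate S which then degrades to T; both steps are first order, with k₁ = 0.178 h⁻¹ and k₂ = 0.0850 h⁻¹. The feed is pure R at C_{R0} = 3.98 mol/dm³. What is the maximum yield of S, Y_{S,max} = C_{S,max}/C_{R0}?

At the optimum, C_{S,max}/C_{R0} = (k₁/k₂)^[k₂/(k₂−k₁)].
= (0.178/0.0850)^(0.0850/(0.0850−0.178)) = (2.094)^(-0.9140) = 0.5089.

0.509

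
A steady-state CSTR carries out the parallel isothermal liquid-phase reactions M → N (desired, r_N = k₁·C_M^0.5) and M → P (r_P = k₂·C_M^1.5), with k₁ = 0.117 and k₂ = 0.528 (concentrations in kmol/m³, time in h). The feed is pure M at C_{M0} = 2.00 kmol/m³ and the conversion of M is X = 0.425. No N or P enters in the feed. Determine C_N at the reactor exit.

Exit C_M = C_{M0}(1−X) = 2.00×0.575 = 1.150 kmol/m³.
Rates in a CSTR are evaluated at the outlet concentration: r_N = 0.117×1.150^0.5 = 0.1255, r_P = 0.528×1.150^1.5 = 0.6511.
Fraction of consumed M going to N: r_N/(r_N+r_P) = 0.1616.
C_N = 0.1616·C_{M0}·X = 0.1616×2.00×0.425 = 0.137 kmol/m³.

0.137 kmol/m³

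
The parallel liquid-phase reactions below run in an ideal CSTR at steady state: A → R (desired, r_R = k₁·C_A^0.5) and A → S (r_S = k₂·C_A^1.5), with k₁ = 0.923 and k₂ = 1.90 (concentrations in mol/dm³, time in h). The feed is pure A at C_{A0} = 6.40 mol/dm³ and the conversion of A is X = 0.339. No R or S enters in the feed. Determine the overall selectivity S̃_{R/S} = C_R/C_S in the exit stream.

0.115

Exit C_A = C_{A0}(1−X) = 6.40×0.661 = 4.230 mol/dm³.
In a CSTR the entire volume is at exit conditions, so r_R = 0.923×4.230^0.5 = 1.898 and r_S = 1.90×4.230^1.5 = 16.53.
Overall selectivity = C_R/C_S = r_Rτ/(r_Sτ) = r_R/r_S = 0.115.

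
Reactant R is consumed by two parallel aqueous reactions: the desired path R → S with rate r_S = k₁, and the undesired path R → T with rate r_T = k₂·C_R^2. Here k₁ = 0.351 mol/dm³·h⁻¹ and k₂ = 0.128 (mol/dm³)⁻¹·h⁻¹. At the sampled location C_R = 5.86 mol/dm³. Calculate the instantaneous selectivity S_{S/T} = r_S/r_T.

S_{S/T} = r_S/r_T = (k₁)/(k₂·C_R^2) = (k₁/k₂)·C_R^-2.
= (0.351) / (0.128×5.860^2) = 0.3510/4.395 = 0.0799.
The undesired path is higher order in R, so low C_R (CSTR or dilute feed) favours S.

0.0799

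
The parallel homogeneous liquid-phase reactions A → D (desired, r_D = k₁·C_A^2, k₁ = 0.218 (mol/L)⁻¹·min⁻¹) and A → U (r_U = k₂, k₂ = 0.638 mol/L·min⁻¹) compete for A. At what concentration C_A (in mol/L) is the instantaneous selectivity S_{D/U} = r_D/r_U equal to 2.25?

S_{D/U} = (k₁/k₂)·C_A^2 ⇒ C_A = (S·k₂/k₁)^(0.5).
= (2.25×0.638/0.218)^(0.5) = (6.585)^(0.5) = 2.57 mol/L.

2.57 mol/L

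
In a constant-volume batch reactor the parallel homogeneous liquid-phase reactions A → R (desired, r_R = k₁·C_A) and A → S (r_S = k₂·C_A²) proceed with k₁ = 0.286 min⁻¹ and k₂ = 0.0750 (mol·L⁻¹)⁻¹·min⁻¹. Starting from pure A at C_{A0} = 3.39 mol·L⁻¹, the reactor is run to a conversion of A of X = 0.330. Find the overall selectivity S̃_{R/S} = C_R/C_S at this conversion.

C_A = C_{A0}(1−X) = 2.271 mol·L⁻¹.
Along a PFR/batch, dC_R/dC_A = −r_R/(r_R+r_S) = −k₁/(k₁+k₂·C_A).
Integrating from C_{A0} to C_A: C_R = (0.286/0.0750)·ln[(0.286+0.0750·3.39)/(0.286+0.0750·2.27)] = 3.813·ln(0.5402/0.4563) = 0.6436 mol·L⁻¹.
C_S = (C_{A0}−C_A)−C_R = 0.4751 mol·L⁻¹; S̃_{R/S} = 0.6436/0.4751 = 1.35.

1.35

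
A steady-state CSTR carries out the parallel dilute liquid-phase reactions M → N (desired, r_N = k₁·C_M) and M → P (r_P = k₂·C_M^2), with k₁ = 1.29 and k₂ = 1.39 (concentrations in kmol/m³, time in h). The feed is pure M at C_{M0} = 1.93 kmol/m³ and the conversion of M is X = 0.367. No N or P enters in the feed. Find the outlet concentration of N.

0.306 kmol/m³

Exit C_M = C_{M0}(1−X) = 1.93×0.633 = 1.222 kmol/m³.
In a CSTR the entire volume is at exit conditions, so r_N = 1.29×1.222 = 1.576 and r_P = 1.39×1.222^2 = 2.075.
Fraction of consumed M going to N: r_N/(r_N+r_P) = 0.4317.
C_N = 0.4317·C_{M0}·X = 0.4317×1.93×0.367 = 0.306 kmol/m³.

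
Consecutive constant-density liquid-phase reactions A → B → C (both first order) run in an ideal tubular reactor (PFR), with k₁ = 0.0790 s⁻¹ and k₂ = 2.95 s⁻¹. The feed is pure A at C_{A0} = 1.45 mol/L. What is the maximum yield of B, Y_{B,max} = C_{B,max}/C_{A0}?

0.0242

At the optimum, C_{B,max}/C_{A0} = (k₁/k₂)^[k₂/(k₂−k₁)].
= (0.0790/2.95)^(2.95/(2.95−0.0790)) = (0.02678)^(1.028) = 0.02424.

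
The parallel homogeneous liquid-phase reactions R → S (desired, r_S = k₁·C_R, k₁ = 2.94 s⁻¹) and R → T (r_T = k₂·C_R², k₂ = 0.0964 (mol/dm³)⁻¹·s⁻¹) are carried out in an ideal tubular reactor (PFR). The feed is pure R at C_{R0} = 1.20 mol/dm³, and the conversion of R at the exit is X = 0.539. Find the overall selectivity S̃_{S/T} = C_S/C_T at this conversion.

C_R = C_{R0}(1−X) = 0.5532 mol/dm³.
Along a PFR/batch, dC_S/dC_R = −r_S/(r_S+r_T) = −k₁/(k₁+k₂·C_R).
Integrating from C_{R0} to C_R: C_S = (2.94/0.0964)·ln[(2.94+0.0964·1.20)/(2.94+0.0964·0.553)] = 30.50·ln(3.056/2.993) = 0.6288 mol/dm³.
C_T = (C_{R0}−C_R)−C_S = 0.01805 mol/dm³; S̃_{S/T} = 0.6288/0.01805 = 34.8.

34.8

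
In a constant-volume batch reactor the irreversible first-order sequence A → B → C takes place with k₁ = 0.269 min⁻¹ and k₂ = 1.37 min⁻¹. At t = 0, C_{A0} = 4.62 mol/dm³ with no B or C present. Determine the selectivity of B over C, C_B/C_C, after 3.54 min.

Solving the coupled first-order balances gives C_B(t) = [k₁/(k₂−k₁)]·C_{A0}·(e^(−k₁t) − e^(−k₂t)).
e^(−k₁t) = e^(−0.269×3.54) = e^(−0.9523) = 0.3859; e^(−k₂t) = e^(−4.850) = 0.007830.
C_B = 0.269×4.62/(1.37−0.269) × (0.3859−0.007830) = 1.129×0.3780 = 0.4267 mol/dm³.
C_A = C_{A0}e^(−k₁t) = 1.783 mol/dm³, so C_C = C_{A0}−C_A−C_B = 2.411 mol/dm³; C_B/C_C = 0.177.

0.177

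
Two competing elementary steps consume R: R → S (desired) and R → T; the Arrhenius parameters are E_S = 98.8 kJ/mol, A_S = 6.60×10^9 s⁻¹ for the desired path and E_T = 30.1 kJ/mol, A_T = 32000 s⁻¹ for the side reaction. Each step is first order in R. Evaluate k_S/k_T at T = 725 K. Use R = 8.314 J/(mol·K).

Since both paths have the same order in R, the concentration cancels and S_{S/T} = k_S/k_T = (A_S/A_T)·exp[(E_T−E_S)/(RT)].
(E_T−E_S)/(RT) = (30.1−98.8)×10³/(8.314×725) = -68700/6028 = -11.40.
k_S/k_T = (6.60×10^9/32000)·exp(-11.40) = 2.062×10^5 × 1.122×10^-5 = 2.31.

2.31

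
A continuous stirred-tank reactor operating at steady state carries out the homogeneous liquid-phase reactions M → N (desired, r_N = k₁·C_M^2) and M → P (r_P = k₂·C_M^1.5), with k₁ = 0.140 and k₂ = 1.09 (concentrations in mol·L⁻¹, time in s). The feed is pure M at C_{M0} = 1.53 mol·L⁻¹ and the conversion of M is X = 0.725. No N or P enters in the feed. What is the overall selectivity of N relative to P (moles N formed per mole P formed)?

0.0833

Exit C_M = C_{M0}(1−X) = 1.53×0.275 = 0.4208 mol·L⁻¹.
In a CSTR the entire volume is at exit conditions, so r_N = 0.140×0.4208^2 = 0.02478 and r_P = 1.09×0.4208^1.5 = 0.2975.
Overall selectivity = C_N/C_P = r_Nτ/(r_Pτ) = r_N/r_P = 0.0833.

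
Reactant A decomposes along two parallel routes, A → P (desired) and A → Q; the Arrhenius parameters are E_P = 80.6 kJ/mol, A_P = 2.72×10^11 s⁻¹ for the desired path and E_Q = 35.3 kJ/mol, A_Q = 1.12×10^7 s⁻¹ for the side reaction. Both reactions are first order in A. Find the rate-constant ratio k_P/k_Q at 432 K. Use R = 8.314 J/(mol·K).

With equal orders, S_{P/Q} = k_P/k_Q = (A_P/A_Q)·exp[(E_Q−E_P)/(RT)].
(E_Q−E_P)/(RT) = (35.3−80.6)×10³/(8.314×432) = -45300/3592 = -12.61.
k_P/k_Q = (2.72×10^11/1.12×10^7)·exp(-12.61) = 24286 × 3.330×10^-6 = 0.0809.

0.0809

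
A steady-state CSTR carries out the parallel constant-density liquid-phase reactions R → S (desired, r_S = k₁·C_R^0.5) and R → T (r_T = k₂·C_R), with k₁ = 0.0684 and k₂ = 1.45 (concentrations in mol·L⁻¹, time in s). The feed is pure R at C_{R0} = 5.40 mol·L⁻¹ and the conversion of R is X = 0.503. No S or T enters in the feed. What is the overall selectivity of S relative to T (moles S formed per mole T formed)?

Exit C_R = C_{R0}(1−X) = 5.40×0.497 = 2.684 mol·L⁻¹.
A CSTR operates uniformly at the exit composition, giving r_S = 0.1121 and r_T = 3.892 (each k·C_R^n at C_R = 2.684).
Overall selectivity = C_S/C_T = r_Sτ/(r_Tτ) = r_S/r_T = 0.0288.

0.0288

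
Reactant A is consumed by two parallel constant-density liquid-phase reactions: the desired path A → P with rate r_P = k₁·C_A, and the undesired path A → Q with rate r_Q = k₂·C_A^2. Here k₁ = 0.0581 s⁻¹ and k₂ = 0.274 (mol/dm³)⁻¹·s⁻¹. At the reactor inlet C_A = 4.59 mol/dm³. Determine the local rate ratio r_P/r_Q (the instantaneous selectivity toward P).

0.0462

S_{P/Q} = r_P/r_Q = (k₁·C_A)/(k₂·C_A^2) = (k₁/k₂)·C_A⁻¹.
= (0.0581×4.590) / (0.274×4.590^2) = 0.2667/5.773 = 0.0462.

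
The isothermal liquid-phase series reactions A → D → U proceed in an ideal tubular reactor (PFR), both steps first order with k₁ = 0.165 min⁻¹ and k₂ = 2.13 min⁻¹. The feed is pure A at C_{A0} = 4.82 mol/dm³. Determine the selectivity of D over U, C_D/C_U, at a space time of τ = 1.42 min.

0.426

For first-order series with pure A initially, C_D(τ) = k₁C_{A0}/(k₂−k₁)·(e^(−k₁τ) − e^(−k₂τ)).
e^(−k₁τ) = e^(−0.165×1.42) = e^(−0.2343) = 0.7911; e^(−k₂τ) = e^(−3.025) = 0.04858.
C_D = 0.165×4.82/(2.13−0.165) × (0.7911−0.04858) = 0.4047×0.7425 = 0.3005 mol/dm³.
C_A = C_{A0}e^(−k₁τ) = 3.813 mol/dm³, so C_U = C_{A0}−C_A−C_D = 0.7062 mol/dm³; C_D/C_U = 0.426.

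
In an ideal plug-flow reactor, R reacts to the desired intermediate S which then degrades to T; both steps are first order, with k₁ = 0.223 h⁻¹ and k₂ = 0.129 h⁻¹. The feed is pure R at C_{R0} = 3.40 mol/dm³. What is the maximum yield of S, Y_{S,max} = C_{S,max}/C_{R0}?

0.472

At the optimum, C_{S,max}/C_{R0} = (k₁/k₂)^[k₂/(k₂−k₁)].
= (0.223/0.129)^(0.129/(0.129−0.223)) = (1.729)^(-1.372) = 0.4718.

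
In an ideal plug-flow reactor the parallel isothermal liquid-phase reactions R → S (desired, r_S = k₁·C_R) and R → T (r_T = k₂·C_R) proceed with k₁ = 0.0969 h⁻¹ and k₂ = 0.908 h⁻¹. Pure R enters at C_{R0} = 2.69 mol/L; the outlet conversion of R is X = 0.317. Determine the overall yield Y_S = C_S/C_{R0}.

0.0306

C_R = C_{R0}(1−X) = 1.837 mol/L.
Both paths are first order in R, so the instantaneous fraction to S is constant: dC_S/d(−C_R) = k₁/(k₁+k₂) = 0.09643.
C_S = 0.09643·(C_{R0}−C_R) = 0.09643×0.8527 = 0.0822 mol/L.
Y_S = C_S/C_{R0} = 0.08223/2.69 = 0.0306.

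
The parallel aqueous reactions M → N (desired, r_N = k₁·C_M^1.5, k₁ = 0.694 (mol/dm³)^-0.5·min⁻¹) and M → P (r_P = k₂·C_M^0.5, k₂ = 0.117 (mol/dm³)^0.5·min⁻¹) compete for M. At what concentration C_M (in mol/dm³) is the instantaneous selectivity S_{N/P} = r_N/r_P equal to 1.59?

S_{N/P} = (k₁/k₂)·C_M ⇒ C_M = S·k₂/k₁.
= 1.59×0.117/0.694 = 0.268 mol/dm³.

0.268 mol/dm³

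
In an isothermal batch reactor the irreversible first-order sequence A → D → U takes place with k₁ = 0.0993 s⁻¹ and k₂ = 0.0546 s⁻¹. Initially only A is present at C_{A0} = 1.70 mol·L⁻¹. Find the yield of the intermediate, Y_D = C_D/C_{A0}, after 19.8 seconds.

0.443

For first-order series with pure A initially, C_D(t) = k₁C_{A0}/(k₂−k₁)·(e^(−k₁t) − e^(−k₂t)).
e^(−k₁t) = e^(−0.0993×19.8) = e^(−1.966) = 0.1400; e^(−k₂t) = e^(−1.081) = 0.3392.
C_D = 0.0993×1.70/(0.0546−0.0993) × (0.1400−0.3392) = (-3.777)×(-0.1992) = 0.7524 mol·L⁻¹.
Y_D = C_D/C_{A0} = 0.7524/1.70 = 0.443.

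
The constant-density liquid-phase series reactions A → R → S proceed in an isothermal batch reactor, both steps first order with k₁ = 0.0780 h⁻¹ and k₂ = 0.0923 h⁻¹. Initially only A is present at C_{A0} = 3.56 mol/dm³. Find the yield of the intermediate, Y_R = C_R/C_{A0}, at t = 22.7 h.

0.257

Solving the coupled first-order balances gives C_R(t) = [k₁/(k₂−k₁)]·C_{A0}·(e^(−k₁t) − e^(−k₂t)).
e^(−k₁t) = e^(−0.0780×22.7) = e^(−1.771) = 0.1702; e^(−k₂t) = e^(−2.095) = 0.1230.
C_R = 0.0780×3.56/(0.0923−0.0780) × (0.1702−0.1230) = 19.42×0.04719 = 0.9163 mol/dm³.
Y_R = C_R/C_{A0} = 0.9163/3.56 = 0.257.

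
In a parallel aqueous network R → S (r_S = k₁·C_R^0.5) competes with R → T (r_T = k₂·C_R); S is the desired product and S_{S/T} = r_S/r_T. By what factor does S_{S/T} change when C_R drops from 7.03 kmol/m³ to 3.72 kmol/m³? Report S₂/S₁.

1.37

S_{S/T} = (k₁/k₂)·C_R^-0.5, so S₂/S₁ = (C_{R,2}/C_{R,1})^-0.5.
= (3.72/7.03)^(-0.5) = (0.5292)^(-0.5) = 1.37.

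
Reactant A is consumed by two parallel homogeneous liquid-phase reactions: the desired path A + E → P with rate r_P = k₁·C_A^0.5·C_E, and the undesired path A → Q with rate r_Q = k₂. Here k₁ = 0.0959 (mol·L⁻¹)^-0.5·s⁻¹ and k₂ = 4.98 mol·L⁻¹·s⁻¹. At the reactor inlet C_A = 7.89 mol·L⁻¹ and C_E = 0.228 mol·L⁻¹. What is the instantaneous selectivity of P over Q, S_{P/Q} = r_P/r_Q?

S_{P/Q} = r_P/r_Q = (k₁·C_A^0.5·C_E)/(k₂) = (k₁/k₂)·C_A^0.5·C_E.
= (0.0959×7.890^0.5×0.2280) / (4.98) = 0.06142/4.980 = 0.0123.
Since the desired path is higher order in A, keeping C_A high (PFR or concentrated feed) favours P.

0.0123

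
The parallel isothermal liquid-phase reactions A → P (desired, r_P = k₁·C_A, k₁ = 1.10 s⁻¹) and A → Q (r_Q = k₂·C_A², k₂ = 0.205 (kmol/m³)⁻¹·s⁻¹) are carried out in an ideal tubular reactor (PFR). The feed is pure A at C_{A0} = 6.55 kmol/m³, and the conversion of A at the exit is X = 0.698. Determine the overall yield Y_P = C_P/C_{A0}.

0.396

C_A = C_{A0}(1−X) = 1.978 kmol/m³.
Along a PFR/batch, dC_P/dC_A = −r_P/(r_P+r_Q) = −k₁/(k₁+k₂·C_A).
Integrating from C_{A0} to C_A: C_P = (1.10/0.205)·ln[(1.10+0.205·6.55)/(1.10+0.205·1.98)] = 5.366·ln(2.443/1.506) = 2.597 kmol/m³.
Y_P = C_P/C_{A0} = 2.597/6.55 = 0.396.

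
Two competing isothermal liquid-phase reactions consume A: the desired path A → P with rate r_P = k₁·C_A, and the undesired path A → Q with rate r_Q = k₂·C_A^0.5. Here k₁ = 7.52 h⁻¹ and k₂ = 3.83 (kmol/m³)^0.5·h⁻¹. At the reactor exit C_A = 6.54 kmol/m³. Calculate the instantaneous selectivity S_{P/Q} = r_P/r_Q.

S_{P/Q} = r_P/r_Q = (k₁·C_A)/(k₂·C_A^0.5) = (k₁/k₂)·C_A^0.5.
= (7.52×6.540) / (3.83×6.540^0.5) = 49.18/9.795 = 5.02.

5.02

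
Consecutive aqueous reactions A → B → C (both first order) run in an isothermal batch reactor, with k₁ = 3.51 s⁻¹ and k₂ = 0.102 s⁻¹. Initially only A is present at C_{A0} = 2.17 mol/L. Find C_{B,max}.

1.95 mol/L

For a first-order series the maximum intermediate yield is C_{B,max}/C_{A0} = (k₁/k₂)^[k₂/(k₂−k₁)].
= (3.51/0.102)^(0.102/(0.102−3.51)) = (34.41)^(-0.02993) = 0.8995.
C_{B,max} = 0.8995×2.17 = 1.95 mol/L.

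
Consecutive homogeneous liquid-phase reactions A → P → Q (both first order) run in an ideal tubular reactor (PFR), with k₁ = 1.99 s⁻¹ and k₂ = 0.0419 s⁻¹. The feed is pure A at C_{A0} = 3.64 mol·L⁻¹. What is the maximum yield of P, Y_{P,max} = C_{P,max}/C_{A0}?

Evaluating C_P at τ_opt = ln(k₂/k₁)/(k₂−k₁) gives C_{P,max}/C_{A0} = (k₁/k₂)^[k₂/(k₂−k₁)].
= (1.99/0.0419)^(0.0419/(0.0419−1.99)) = (47.49)^(-0.02151) = 0.9203.

0.920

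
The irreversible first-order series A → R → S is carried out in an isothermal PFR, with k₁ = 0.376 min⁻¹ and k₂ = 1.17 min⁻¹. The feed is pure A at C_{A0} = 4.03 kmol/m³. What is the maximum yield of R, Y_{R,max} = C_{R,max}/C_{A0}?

0.188

For a first-order series the maximum intermediate yield is C_{R,max}/C_{A0} = (k₁/k₂)^[k₂/(k₂−k₁)].
= (0.376/1.17)^(1.17/(1.17−0.376)) = (0.3214)^(1.474) = 0.1877.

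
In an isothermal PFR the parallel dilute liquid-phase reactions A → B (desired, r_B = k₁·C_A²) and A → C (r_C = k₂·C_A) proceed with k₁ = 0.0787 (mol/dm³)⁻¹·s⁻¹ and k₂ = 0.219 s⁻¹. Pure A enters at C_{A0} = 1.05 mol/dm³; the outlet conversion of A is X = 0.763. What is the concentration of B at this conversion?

0.149 mol/dm³

C_A = C_{A0}(1−X) = 0.2488 mol/dm³.
Along a PFR/batch, dC_C/dC_A = −r_C/(r_B+r_C) = −k₂/(k₂+k₁·C_A).
Integrating from C_{A0} to C_A: C_C = (0.219/0.0787)·ln[(0.219+0.0787·1.05)/(0.219+0.0787·0.249)] = 2.783·ln(0.3016/0.2386) = 0.6525 mol/dm³.
Then C_B = (C_{A0}−C_A) − C_C = 0.8012 − 0.6525 = 0.1486 mol/dm³.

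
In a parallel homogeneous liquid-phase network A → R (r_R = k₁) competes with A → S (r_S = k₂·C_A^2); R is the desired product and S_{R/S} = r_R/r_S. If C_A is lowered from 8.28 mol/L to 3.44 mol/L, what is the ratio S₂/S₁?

5.79

S_{R/S} = (k₁/k₂)·C_A^-2, so S₂/S₁ = (C_{A,2}/C_{A,1})^-2.
= (3.44/8.28)^(-2) = (0.4155)^(-2) = 5.79.
Selectivity toward R rises as C_A falls — low-concentration operation is favoured.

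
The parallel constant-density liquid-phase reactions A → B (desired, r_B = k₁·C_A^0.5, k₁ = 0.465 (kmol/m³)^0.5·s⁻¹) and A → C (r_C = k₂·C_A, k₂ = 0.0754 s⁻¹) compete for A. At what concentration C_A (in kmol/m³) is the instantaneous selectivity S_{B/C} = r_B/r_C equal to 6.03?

S_{B/C} = (k₁/k₂)·C_A^-0.5 ⇒ C_A = (S·k₂/k₁)^(-2).
= (6.03×0.0754/0.465)^(-2) = (0.9778)^(-2) = 1.05 kmol/m³.

1.05 kmol/m³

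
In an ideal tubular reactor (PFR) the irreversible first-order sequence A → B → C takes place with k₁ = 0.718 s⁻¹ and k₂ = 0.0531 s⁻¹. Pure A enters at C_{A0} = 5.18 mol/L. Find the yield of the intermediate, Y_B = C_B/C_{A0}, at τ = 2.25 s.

0.744

The intermediate concentration in a first-order A→B→C sequence is C_B = k₁C_{A0}(e^(−k₁τ) − e^(−k₂τ))/(k₂−k₁).
e^(−k₁τ) = e^(−0.718×2.25) = e^(−1.615) = 0.1988; e^(−k₂τ) = e^(−0.1195) = 0.8874.
C_B = 0.718×5.18/(0.0531−0.718) × (0.1988−0.8874) = (-5.594)×(-0.6886) = 3.852 mol/L.
Y_B = C_B/C_{A0} = 3.852/5.18 = 0.744.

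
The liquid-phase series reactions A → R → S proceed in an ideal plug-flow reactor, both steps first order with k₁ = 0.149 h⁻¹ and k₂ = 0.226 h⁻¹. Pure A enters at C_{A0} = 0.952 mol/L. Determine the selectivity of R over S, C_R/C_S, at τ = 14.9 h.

0.192

For first-order series with pure A initially, C_R(τ) = k₁C_{A0}/(k₂−k₁)·(e^(−k₁τ) − e^(−k₂τ)).
e^(−k₁τ) = e^(−0.149×14.9) = e^(−2.220) = 0.1086; e^(−k₂τ) = e^(−3.367) = 0.03448.
C_R = 0.149×0.952/(0.226−0.149) × (0.1086−0.03448) = 1.842×0.07412 = 0.1365 mol/L.
C_A = C_{A0}e^(−k₁τ) = 0.1034 mol/L, so C_S = C_{A0}−C_A−C_R = 0.7121 mol/L; C_R/C_S = 0.192.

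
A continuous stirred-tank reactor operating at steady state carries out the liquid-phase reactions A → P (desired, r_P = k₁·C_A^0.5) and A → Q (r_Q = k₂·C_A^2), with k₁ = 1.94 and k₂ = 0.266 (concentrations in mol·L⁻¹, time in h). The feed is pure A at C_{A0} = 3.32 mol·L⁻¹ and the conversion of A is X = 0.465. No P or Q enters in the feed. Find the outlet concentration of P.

1.17 mol·L⁻¹

Exit C_A = C_{A0}(1−X) = 3.32×0.535 = 1.776 mol·L⁻¹.
A CSTR operates uniformly at the exit composition, giving r_P = 2.586 and r_Q = 0.8392 (each k·C_A^n at C_A = 1.776).
Fraction of consumed A going to P: r_P/(r_P+r_Q) = 0.7550.
C_P = 0.7550·C_{A0}·X = 0.7550×3.32×0.465 = 1.17 mol·L⁻¹.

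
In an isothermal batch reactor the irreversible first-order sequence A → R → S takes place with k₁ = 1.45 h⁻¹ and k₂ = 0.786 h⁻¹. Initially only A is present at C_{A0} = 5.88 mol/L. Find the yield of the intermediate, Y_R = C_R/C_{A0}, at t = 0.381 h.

Solving the coupled first-order balances gives C_R(t) = [k₁/(k₂−k₁)]·C_{A0}·(e^(−k₁t) − e^(−k₂t)).
e^(−k₁t) = e^(−1.45×0.381) = e^(−0.5524) = 0.5755; e^(−k₂t) = e^(−0.2995) = 0.7412.
C_R = 1.45×5.88/(0.786−1.45) × (0.5755−0.7412) = (-12.84)×(-0.1657) = 2.127 mol/L.
Y_R = C_R/C_{A0} = 2.127/5.88 = 0.362.

0.362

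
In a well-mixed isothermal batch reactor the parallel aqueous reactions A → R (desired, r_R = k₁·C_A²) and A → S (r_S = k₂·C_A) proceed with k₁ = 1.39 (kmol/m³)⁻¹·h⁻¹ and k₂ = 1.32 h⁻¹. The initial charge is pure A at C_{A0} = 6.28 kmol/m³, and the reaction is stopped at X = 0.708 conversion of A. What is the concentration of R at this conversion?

C_A = C_{A0}(1−X) = 1.834 kmol/m³.
Along a PFR/batch, dC_S/dC_A = −r_S/(r_R+r_S) = −k₂/(k₂+k₁·C_A).
Integrating from C_{A0} to C_A: C_S = (1.32/1.39)·ln[(1.32+1.39·6.28)/(1.32+1.39·1.83)] = 0.9496·ln(10.05/3.869) = 0.9064 kmol/m³.
Then C_R = (C_{A0}−C_A) − C_S = 4.446 − 0.9064 = 3.540 kmol/m³.

3.54 kmol/m³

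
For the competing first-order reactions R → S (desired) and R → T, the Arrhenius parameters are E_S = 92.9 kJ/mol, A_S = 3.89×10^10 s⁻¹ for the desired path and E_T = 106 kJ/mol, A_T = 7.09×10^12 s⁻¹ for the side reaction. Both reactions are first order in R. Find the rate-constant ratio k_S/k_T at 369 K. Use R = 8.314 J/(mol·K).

k_S/k_T = (A_S/A_T)·exp[−(E_S−E_T)/(RT)] = (A_S/A_T)·exp[(E_T−E_S)/(RT)].
(E_T−E_S)/(RT) = (106−92.9)×10³/(8.314×369) = 13100/3068 = 4.270.
k_S/k_T = (3.89×10^10/7.09×10^12)·exp(4.270) = 0.005487 × 71.53 = 0.392.

0.392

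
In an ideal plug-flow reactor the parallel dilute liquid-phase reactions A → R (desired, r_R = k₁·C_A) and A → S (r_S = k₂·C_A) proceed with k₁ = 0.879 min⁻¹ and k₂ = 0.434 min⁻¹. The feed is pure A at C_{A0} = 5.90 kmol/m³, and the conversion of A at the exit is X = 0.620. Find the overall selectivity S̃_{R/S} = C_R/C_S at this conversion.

2.03

C_A = C_{A0}(1−X) = 2.242 kmol/m³.
Both paths are first order in A, so the instantaneous fraction to R is constant: dC_R/d(−C_A) = k₁/(k₁+k₂) = 0.6695.
C_R = 0.6695·(C_{A0}−C_A) = 0.6695×3.658 = 2.45 kmol/m³.
C_S = (C_{A0}−C_A)−C_R = 1.209 kmol/m³; S̃_{R/S} = 2.449/1.209 = 2.03.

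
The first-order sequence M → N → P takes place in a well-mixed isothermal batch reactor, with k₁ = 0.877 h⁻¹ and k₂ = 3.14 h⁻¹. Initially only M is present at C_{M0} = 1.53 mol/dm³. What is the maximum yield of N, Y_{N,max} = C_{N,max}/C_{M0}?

0.170

For a first-order series the maximum intermediate yield is C_{N,max}/C_{M0} = (k₁/k₂)^[k₂/(k₂−k₁)].
= (0.877/3.14)^(3.14/(3.14−0.877)) = (0.2793)^(1.388) = 0.1704.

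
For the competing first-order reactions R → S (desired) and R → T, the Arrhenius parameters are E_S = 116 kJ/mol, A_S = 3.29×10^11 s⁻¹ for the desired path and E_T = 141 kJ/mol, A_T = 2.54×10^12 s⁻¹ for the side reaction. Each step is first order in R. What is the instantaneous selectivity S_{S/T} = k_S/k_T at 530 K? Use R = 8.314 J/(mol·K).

With equal orders, S_{S/T} = k_S/k_T = (A_S/A_T)·exp[(E_T−E_S)/(RT)].
(E_T−E_S)/(RT) = (141−116)×10³/(8.314×530) = 25000/4406 = 5.674.
k_S/k_T = (3.29×10^11/2.54×10^12)·exp(5.674) = 0.1295 × 291.1 = 37.7.

37.7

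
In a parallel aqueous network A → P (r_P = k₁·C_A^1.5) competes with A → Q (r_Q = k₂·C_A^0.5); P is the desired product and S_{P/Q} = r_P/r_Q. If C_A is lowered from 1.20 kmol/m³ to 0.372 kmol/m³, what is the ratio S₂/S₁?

0.310

S_{P/Q} = (k₁/k₂)·C_A, so S₂/S₁ = (C_{A,2}/C_{A,1}).
= 0.372/1.20 = 0.310.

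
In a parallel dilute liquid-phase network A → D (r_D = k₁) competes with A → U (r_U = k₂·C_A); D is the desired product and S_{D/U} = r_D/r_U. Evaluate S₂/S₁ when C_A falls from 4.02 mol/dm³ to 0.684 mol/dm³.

S_{D/U} = (k₁/k₂)·C_A⁻¹, so S₂/S₁ = (C_{A,2}/C_{A,1})⁻¹.
= 4.02/0.684 = 5.88.

5.88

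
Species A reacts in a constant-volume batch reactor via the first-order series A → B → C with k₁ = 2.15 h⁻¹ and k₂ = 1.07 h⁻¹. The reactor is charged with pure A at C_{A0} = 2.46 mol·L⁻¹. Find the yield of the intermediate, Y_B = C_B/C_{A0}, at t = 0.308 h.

The intermediate concentration in a first-order A→B→C sequence is C_B = k₁C_{A0}(e^(−k₁t) − e^(−k₂t))/(k₂−k₁).
e^(−k₁t) = e^(−2.15×0.308) = e^(−0.6622) = 0.5157; e^(−k₂t) = e^(−0.3296) = 0.7192.
C_B = 2.15×2.46/(1.07−2.15) × (0.5157−0.7192) = (-4.897)×(-0.2035) = 0.9967 mol·L⁻¹.
Y_B = C_B/C_{A0} = 0.9967/2.46 = 0.405.

0.405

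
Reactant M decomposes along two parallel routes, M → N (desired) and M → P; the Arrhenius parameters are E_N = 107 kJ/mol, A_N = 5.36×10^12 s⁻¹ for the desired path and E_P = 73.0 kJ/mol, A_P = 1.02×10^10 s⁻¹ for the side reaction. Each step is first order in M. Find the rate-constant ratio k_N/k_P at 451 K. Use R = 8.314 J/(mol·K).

0.0606

Since both paths have the same order in M, the concentration cancels and S_{N/P} = k_N/k_P = (A_N/A_P)·exp[(E_P−E_N)/(RT)].
(E_P−E_N)/(RT) = (73.0−107)×10³/(8.314×451) = -34000/3750 = -9.068.
k_N/k_P = (5.36×10^12/1.02×10^10)·exp(-9.068) = 525.5 × 1.153×10^-4 = 0.0606.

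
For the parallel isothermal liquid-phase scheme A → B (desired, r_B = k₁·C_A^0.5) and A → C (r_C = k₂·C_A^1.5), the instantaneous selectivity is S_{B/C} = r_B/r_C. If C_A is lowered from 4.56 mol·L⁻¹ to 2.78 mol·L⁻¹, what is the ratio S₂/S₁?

S_{B/C} = (k₁/k₂)·C_A⁻¹, so S₂/S₁ = (C_{A,2}/C_{A,1})⁻¹.
= 4.56/2.78 = 1.64.
Selectivity toward B rises as C_A falls — low-concentration operation is favoured.

1.64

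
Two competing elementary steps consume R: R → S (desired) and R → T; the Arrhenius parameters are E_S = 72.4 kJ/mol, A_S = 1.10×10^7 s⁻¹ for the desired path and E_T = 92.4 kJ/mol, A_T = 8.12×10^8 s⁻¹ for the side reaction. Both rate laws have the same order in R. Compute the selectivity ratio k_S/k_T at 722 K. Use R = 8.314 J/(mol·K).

0.379

With equal orders, S_{S/T} = k_S/k_T = (A_S/A_T)·exp[(E_T−E_S)/(RT)].
(E_T−E_S)/(RT) = (92.4−72.4)×10³/(8.314×722) = 20000/6003 = 3.332.
k_S/k_T = (1.10×10^7/8.12×10^8)·exp(3.332) = 0.01355 × 27.99 = 0.379.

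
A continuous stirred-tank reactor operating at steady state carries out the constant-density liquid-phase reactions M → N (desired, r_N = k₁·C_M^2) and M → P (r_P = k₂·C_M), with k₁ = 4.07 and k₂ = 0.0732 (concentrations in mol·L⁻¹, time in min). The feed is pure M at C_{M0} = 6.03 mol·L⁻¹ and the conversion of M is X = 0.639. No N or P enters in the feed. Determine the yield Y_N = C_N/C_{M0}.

Exit C_M = C_{M0}(1−X) = 6.03×0.361 = 2.177 mol·L⁻¹.
A CSTR operates uniformly at the exit composition, giving r_N = 19.29 and r_P = 0.1593 (each k·C_M^n at C_M = 2.177).
Fraction of consumed M going to N: r_N/(r_N+r_P) = 0.9918.
C_N = 0.9918·C_{M0}·X = 0.9918×6.03×0.639 = 3.82 mol·L⁻¹; Y_N = C_N/C_{M0} = 0.634.

0.634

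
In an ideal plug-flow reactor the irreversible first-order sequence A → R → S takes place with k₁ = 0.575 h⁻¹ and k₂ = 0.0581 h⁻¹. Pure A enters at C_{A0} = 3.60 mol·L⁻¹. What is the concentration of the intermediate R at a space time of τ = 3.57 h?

The intermediate concentration in a first-order A→B→C sequence is C_R = k₁C_{A0}(e^(−k₁τ) − e^(−k₂τ))/(k₂−k₁).
e^(−k₁τ) = e^(−0.575×3.57) = e^(−2.053) = 0.1284; e^(−k₂τ) = e^(−0.2074) = 0.8127.
C_R = 0.575×3.60/(0.0581−0.575) × (0.1284−0.8127) = (-4.005)×(-0.6843) = 2.740 mol·L⁻¹.

2.74 mol·L⁻¹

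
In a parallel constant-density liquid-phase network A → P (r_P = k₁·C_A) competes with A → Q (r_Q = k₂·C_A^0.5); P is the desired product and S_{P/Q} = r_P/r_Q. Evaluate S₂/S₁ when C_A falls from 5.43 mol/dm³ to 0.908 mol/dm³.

0.409

S_{P/Q} = (k₁/k₂)·C_A^0.5, so S₂/S₁ = (C_{A,2}/C_{A,1})^0.5.
= (0.908/5.43)^0.5 = (0.1672)^0.5 = 0.409.
Selectivity toward P falls as C_A falls — high-concentration operation is favoured.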